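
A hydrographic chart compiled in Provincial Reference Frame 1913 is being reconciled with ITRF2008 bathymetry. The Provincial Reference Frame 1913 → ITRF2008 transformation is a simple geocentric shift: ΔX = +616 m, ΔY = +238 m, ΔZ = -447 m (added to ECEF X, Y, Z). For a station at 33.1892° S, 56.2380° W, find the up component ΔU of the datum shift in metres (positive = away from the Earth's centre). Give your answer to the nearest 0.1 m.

ΔU = 365.6 m

At φ = -33.1892°, λ = -56.2380°: sin φ = -0.547405, cos φ = 0.836868, sin λ = -0.831353, cos λ = 0.555744.
ΔU = cos φ cos λ·ΔX + cos φ sin λ·ΔY + sin φ·ΔZ = (0.836868)(0.555744)(616) + (0.836868)(-0.831353)(238) + (-0.547405)(-447) = 365.60 m.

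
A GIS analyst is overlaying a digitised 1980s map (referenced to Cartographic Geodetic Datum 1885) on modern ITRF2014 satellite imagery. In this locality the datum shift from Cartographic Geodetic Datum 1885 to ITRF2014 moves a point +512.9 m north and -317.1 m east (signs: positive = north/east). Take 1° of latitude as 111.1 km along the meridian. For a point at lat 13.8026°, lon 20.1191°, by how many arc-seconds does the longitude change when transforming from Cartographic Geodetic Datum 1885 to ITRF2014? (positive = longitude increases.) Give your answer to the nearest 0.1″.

Δλ = -10.6″

At latitude 13.8026°, cos φ = 0.971123.
1° of longitude at this latitude = 111.1 × cos φ = 107.89 km, so Δλ = -317.1 / 107891.8 = -0.0029391° = -10.581″.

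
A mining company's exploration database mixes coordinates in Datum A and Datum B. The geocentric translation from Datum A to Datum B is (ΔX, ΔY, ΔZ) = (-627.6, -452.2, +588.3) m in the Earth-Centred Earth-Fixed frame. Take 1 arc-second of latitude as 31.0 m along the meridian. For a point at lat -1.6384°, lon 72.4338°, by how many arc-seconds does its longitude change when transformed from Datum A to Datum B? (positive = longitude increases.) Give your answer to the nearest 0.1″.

Δλ = 14.9″

sin φ = -0.028592, cos φ = 0.999591, sin λ = 0.953369, cos λ = 0.301808.
East component: ΔE = −sin λ·ΔX + cos λ·ΔY = −(0.953369)(-627.6) + (0.301808)(-452.2) = 461.86 m.
1° of latitude spans 3600 × 31.00 = 111600 m; at latitude φ, 1° of longitude spans that × cos φ = 111554.4 m, so Δλ = 461.86 / 111554.4 × 3600 = 14.905″.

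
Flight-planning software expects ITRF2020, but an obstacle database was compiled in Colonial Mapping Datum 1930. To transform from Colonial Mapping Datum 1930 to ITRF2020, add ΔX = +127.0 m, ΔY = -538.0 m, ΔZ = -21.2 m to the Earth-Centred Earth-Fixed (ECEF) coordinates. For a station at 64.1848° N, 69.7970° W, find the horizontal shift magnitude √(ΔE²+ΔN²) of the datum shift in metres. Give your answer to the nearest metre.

The local east axis at (φ, λ) is (−sin λ, cos λ, 0), so ΔE = −sin(-69.7970°)·127.0 + cos(-69.7970°)·(-538.0) = -66.61 m.
The local north axis is (−sin φ cos λ, −sin φ sin λ, cos φ), giving ΔN = -39.482 − 454.512 − 9.232 = -503.23 m.
Horizontal magnitude = √(ΔE² + ΔN²) = √((-66.61)² + (-503.23)²) = 507.62 m.

508 m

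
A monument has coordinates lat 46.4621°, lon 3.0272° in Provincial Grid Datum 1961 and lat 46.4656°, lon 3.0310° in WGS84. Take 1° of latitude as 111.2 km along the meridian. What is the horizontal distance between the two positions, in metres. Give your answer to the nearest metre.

486 m

Δφ = 46.4656° − 46.4621° = +0.0035°; Δλ = 3.0310° − 3.0272° = +0.0038°.
ΔN = Δφ × 111200 = 389.2 m; ΔE = Δλ × 111200 × cos(46.4621°) = +0.0038 × 111200 × 0.688834 = 291.1 m.
Distance = √(ΔE² + ΔN²) = √(291.1² + 389.2²) = 486.0 m.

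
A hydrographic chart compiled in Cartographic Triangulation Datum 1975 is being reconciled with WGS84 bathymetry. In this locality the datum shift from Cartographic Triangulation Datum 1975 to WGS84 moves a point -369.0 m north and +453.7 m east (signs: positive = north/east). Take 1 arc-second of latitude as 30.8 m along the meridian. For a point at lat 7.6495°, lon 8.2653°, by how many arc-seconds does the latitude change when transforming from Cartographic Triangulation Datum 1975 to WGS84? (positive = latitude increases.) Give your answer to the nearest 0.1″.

1″ of latitude = 30.80 m, so Δφ = -369.0 / 30.80 = -11.981″.

Δφ = -12.0″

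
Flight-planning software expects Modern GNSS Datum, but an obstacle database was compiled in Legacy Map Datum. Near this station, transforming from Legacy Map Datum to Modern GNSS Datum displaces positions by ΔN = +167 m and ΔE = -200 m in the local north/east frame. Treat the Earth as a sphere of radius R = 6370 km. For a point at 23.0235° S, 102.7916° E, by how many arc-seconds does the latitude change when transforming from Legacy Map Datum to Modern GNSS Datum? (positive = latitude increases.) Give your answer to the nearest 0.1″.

On a sphere of radius R, 1 rad of latitude = R, so Δφ = ΔN / R = 167.0 / 6370000 = 2.6217e-05 rad = 5.408″.

Δφ = 5.4″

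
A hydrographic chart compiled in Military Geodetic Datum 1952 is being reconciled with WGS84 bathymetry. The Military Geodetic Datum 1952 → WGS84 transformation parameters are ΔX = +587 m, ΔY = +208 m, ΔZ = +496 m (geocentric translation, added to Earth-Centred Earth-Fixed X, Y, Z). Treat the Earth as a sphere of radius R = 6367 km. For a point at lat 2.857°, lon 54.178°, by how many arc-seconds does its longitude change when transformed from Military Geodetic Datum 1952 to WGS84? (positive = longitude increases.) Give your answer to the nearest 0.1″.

Δλ = -11.5″

sin φ = 0.049843, cos φ = 0.998757, sin λ = 0.810839, cos λ = 0.585269.
East component: ΔE = −sin λ·ΔX + cos λ·ΔY = −(0.810839)(587) + (0.585269)(208) = -354.23 m.
1° of latitude spans πR/180 = 111125 m; at latitude φ, 1° of longitude spans that × cos φ = 110987.0 m, so Δλ = -354.23 / 110987.0 × 3600 = -11.490″.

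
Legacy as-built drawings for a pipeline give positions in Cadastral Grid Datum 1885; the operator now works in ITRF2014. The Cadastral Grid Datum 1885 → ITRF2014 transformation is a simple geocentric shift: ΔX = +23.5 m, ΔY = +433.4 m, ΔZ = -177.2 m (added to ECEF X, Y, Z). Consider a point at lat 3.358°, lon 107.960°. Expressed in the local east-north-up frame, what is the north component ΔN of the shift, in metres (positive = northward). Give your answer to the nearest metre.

The local north axis is (−sin φ cos λ, −sin φ sin λ, cos φ), giving ΔN = 0.424 − 24.149 − 176.896 = -200.62 m.

ΔN = -201 m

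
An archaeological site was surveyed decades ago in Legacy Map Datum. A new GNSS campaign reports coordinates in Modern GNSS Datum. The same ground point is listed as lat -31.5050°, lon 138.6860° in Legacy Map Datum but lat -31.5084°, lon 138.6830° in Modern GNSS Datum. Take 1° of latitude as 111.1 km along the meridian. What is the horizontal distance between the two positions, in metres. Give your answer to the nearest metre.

Δφ = -31.5084° − -31.5050° = -0.0034°; Δλ = 138.6830° − 138.6860° = -0.0030°.
ΔN = Δφ × 111100 = -377.7 m; ΔE = Δλ × 111100 × cos(-31.5050°) = -0.0030 × 111100 × 0.852595 = -284.2 m.
Distance = √(ΔE² + ΔN²) = √((-284.2)² + (-377.7)²) = 472.7 m.

473 m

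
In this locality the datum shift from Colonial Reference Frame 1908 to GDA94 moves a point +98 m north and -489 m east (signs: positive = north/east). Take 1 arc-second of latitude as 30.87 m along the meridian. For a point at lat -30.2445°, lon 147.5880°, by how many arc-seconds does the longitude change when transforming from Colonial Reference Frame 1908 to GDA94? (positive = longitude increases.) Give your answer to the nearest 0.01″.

At latitude -30.2445°, cos φ = 0.863884.
1″ of longitude at this latitude = 30.87 × cos φ = 26.6681 m, so Δλ = -489.0 / 26.6681 = -18.337″.

Δλ = -18.34″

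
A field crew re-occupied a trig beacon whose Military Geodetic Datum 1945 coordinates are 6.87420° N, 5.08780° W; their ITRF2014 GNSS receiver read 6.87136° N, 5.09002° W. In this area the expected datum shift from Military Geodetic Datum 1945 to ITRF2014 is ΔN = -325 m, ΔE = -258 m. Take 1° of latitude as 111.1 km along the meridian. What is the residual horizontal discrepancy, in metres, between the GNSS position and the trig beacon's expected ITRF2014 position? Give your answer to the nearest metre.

16 m

Observed coordinate differences: Δφ = -0.00284°, Δλ = -0.00222°.
Converting to metres (1° lat = 111100 m, cos φ = 0.992811): observed ΔN = -315.5 m, observed ΔE = -244.9 m.
Subtracting the expected shift leaves a residual of -315.5 − (-325) = 9.5 m north and -244.9 − (-258) = 13.1 m east.
Residual distance = √(9.5² + 13.1²) = 16.2 m.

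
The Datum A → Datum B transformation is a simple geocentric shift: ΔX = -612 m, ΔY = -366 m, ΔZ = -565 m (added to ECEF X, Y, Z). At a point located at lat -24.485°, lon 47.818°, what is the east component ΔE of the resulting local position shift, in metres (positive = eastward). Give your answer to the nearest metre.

The local east axis at (φ, λ) is (−sin λ, cos λ, 0), so ΔE = −sin(47.818°)·(-612) + cos(47.818°)·(-366) = 207.74 m.

ΔE = 208 m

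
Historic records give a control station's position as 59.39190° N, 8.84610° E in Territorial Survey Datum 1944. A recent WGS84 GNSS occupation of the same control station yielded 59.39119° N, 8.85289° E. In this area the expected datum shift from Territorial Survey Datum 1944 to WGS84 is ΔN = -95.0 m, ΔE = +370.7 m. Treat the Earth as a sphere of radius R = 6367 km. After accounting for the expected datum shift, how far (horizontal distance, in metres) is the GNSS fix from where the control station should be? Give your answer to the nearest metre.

Observed coordinate differences: Δφ = -0.00071°, Δλ = +0.00679°.
Converting to metres (1° lat = 111125 m, cos φ = 0.509163): observed ΔN = -78.9 m, observed ΔE = 384.2 m.
Subtracting the expected shift leaves a residual of -78.9 − (-95.0) = 16.1 m north and 384.2 − (370.7) = 13.5 m east.
Residual distance = √(16.1² + 13.5²) = 21.0 m.

21 m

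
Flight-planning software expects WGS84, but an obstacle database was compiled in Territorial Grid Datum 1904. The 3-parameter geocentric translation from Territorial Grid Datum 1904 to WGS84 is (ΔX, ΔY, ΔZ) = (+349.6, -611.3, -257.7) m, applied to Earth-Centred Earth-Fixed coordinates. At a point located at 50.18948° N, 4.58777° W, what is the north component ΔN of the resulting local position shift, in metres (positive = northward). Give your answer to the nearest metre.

ΔN = -470 m

At φ = 50.18948°, λ = -4.58777°: sin φ = 0.768166, cos φ = 0.640251, sin λ = -0.079986, cos λ = 0.996796.
ΔN = −sin φ cos λ·ΔX − sin φ sin λ·ΔY + cos φ·ΔZ = −(0.768166)(0.996796)(349.6) − (0.768166)(-0.079986)(-611.3) + (0.640251)(-257.7) = -470.24 m.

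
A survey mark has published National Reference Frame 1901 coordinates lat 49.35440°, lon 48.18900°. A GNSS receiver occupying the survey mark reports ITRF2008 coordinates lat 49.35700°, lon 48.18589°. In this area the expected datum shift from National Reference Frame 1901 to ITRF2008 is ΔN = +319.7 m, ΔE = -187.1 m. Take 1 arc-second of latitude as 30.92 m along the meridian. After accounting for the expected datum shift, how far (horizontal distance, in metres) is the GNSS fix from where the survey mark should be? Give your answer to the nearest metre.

49 m

Observed coordinate differences: Δφ = +0.00260°, Δλ = -0.00311°.
Converting to metres (1° lat = 111312 m, cos φ = 0.651378): observed ΔN = 289.4 m, observed ΔE = -225.5 m.
Subtracting the expected shift leaves a residual of 289.4 − (319.7) = -30.3 m north and -225.5 − (-187.1) = -38.4 m east.
Residual distance = √((-30.3)² + (-38.4)²) = 48.9 m.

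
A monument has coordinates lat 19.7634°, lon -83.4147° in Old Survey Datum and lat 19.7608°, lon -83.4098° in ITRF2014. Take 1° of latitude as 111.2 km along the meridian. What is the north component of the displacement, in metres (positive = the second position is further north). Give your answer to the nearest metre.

ΔN = -289 m

Δφ = 19.7608° − 19.7634° = -0.0026°; Δλ = -83.4098° − -83.4147° = +0.0049°.
ΔN = Δφ × 111200 = -289.1 m; ΔE = Δλ × 111200 × cos(19.7634°) = +0.0049 × 111200 × 0.941097 = 512.8 m.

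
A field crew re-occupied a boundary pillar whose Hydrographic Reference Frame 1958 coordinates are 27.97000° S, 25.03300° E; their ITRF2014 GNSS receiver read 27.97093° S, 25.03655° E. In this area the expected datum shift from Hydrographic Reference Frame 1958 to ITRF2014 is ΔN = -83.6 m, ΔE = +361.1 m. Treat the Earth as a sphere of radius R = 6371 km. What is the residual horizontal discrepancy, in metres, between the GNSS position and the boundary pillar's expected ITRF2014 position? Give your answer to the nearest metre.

23 m

Observed coordinate differences: Δφ = -0.00093°, Δλ = +0.00355°.
Converting to metres (1° lat = 111195 m, cos φ = 0.883193): observed ΔN = -103.4 m, observed ΔE = 348.6 m.
Subtracting the expected shift leaves a residual of -103.4 − (-83.6) = -19.8 m north and 348.6 − (361.1) = -12.5 m east.
Residual distance = √((-19.8)² + (-12.5)²) = 23.4 m.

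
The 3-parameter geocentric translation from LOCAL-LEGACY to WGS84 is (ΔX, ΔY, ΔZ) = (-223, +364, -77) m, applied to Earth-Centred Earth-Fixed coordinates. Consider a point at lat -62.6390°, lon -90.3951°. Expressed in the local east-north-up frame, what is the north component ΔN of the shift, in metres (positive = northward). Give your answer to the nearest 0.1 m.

ΔN = -357.3 m

At φ = -62.6390°, λ = -90.3951°: sin φ = -0.888128, cos φ = 0.459595, sin λ = -0.999976, cos λ = -0.006896.
ΔN = −sin φ cos λ·ΔX − sin φ sin λ·ΔY + cos φ·ΔZ = −(-0.888128)(-0.006896)(-223) − (-0.888128)(-0.999976)(364) + (0.459595)(-77) = -357.29 m.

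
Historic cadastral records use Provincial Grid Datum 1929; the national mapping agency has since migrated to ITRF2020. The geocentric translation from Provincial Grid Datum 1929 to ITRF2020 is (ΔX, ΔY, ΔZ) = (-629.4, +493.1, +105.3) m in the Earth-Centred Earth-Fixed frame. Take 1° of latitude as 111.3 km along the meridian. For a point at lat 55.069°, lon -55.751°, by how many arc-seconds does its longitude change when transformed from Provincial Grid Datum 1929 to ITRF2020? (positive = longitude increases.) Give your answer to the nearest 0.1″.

sin φ = 0.819842, cos φ = 0.572590, sin λ = -0.826600, cos λ = 0.562791.
East component: ΔE = −sin λ·ΔX + cos λ·ΔY = −(-0.826600)(-629.4) + (0.562791)(493.1) = -242.75 m.
1° of latitude spans 111300 m; at latitude φ, 1° of longitude spans that × cos φ = 63729.2 m, so Δλ = -242.75 / 63729.2 × 3600 = -13.713″.

Δλ = -13.7″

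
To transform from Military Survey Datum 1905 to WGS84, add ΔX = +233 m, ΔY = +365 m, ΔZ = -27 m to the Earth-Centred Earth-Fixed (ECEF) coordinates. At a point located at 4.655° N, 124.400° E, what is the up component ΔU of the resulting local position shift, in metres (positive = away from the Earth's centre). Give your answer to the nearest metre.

ΔU = 167 m

At φ = 4.655°, λ = 124.400°: sin φ = 0.081156, cos φ = 0.996701, sin λ = 0.825113, cos λ = -0.564967.
ΔU = cos φ cos λ·ΔX + cos φ sin λ·ΔY + sin φ·ΔZ = (0.996701)(-0.564967)(233) + (0.996701)(0.825113)(365) + (0.081156)(-27) = 166.78 m.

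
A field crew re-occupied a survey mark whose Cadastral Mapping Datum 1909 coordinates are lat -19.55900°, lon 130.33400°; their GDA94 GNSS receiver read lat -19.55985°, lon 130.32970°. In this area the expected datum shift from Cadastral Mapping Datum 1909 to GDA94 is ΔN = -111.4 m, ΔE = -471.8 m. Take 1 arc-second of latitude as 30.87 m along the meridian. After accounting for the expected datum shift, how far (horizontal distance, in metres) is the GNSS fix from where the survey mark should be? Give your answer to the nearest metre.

27 m

Observed coordinate differences: Δφ = -0.00085°, Δλ = -0.00430°.
Converting to metres (1° lat = 111132 m, cos φ = 0.942297): observed ΔN = -94.5 m, observed ΔE = -450.3 m.
Subtracting the expected shift leaves a residual of -94.5 − (-111.4) = 16.9 m north and -450.3 − (-471.8) = 21.5 m east.
Residual distance = √(16.9² + 21.5²) = 27.4 m.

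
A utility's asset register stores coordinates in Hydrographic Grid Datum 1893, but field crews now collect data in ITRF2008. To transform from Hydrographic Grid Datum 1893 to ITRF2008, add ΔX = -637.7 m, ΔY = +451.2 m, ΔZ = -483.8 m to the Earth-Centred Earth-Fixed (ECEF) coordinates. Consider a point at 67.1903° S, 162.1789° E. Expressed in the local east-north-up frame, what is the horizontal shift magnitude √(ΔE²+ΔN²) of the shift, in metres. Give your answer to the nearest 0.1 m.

The local east axis at (φ, λ) is (−sin λ, cos λ, 0), so ΔE = −sin(162.1789°)·(-637.7) + cos(162.1789°)·451.2 = -234.38 m.
The local north axis is (−sin φ cos λ, −sin φ sin λ, cos φ), giving ΔN = 559.624 + 127.289 − 187.556 = 499.36 m.
Horizontal magnitude = √(ΔE² + ΔN²) = √((-234.38)² + 499.36²) = 551.63 m.

551.6 m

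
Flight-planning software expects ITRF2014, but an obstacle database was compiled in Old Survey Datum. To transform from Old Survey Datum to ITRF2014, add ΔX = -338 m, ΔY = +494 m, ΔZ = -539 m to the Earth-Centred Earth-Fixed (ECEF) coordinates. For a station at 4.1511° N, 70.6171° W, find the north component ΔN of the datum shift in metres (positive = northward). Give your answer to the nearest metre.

ΔN = -496 m

The local north axis is (−sin φ cos λ, −sin φ sin λ, cos φ), giving ΔN = 8.120 + 33.732 − 537.586 = -495.73 m.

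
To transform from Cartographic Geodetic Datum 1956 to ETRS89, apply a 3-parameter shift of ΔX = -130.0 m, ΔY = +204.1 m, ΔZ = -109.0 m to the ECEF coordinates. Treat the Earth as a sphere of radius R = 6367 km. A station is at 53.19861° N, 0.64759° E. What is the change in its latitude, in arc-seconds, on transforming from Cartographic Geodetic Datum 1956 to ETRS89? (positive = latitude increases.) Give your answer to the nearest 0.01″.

sin φ = 0.800717, cos φ = 0.599043, sin λ = 0.011302, cos λ = 0.999936.
North component: ΔN = −sin φ cos λ·ΔX − sin φ sin λ·ΔY + cos φ·ΔZ = −(0.800717)(0.999936)(-130.0) − (0.800717)(0.011302)(204.1) + (0.599043)(-109.0) = 36.94 m.
1° of latitude spans πR/180 = 111125 m, so Δφ = 36.94 / 111125 × 3600 = 1.197″.

Δφ = 1.20″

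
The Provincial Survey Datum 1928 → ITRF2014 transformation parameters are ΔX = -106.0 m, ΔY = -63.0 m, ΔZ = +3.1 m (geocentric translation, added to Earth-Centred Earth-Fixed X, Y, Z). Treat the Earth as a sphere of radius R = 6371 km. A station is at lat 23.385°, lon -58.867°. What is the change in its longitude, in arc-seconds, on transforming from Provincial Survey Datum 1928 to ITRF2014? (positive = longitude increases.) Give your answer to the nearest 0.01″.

Δλ = -4.35″

sin φ = 0.396908, cos φ = 0.917859, sin λ = -0.855969, cos λ = 0.517026.
East component: ΔE = −sin λ·ΔX + cos λ·ΔY = −(-0.855969)(-106.0) + (0.517026)(-63.0) = -123.31 m.
1° of latitude spans πR/180 = 111195 m; at latitude φ, 1° of longitude spans that × cos φ = 102061.2 m, so Δλ = -123.31 / 102061.2 × 3600 = -4.349″.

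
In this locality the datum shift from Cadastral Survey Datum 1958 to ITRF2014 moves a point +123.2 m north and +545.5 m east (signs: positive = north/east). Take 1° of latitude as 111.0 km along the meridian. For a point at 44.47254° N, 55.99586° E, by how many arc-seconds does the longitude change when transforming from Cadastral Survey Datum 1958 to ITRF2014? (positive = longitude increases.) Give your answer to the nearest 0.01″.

Δλ = 24.79″

At latitude 44.47254°, cos φ = 0.713586.
1° of longitude at this latitude = 111.0 × cos φ = 79.21 km, so Δλ = 545.5 / 79208.1 = 0.0068869° = 24.793″.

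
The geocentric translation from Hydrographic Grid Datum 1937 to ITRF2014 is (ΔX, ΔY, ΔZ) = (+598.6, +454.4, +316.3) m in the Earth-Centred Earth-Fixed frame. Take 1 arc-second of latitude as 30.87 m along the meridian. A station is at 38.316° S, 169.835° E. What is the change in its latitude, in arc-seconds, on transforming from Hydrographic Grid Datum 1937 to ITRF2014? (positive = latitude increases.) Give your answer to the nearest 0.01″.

Δφ = -2.18″

sin φ = -0.619998, cos φ = 0.784603, sin λ = 0.176483, cos λ = -0.984304.
North component: ΔN = −sin φ cos λ·ΔX − sin φ sin λ·ΔY + cos φ·ΔZ = −(-0.619998)(-0.984304)(598.6) − (-0.619998)(0.176483)(454.4) + (0.784603)(316.3) = -67.42 m.
1° of latitude spans 3600 × 30.87 = 111132 m, so Δφ = -67.42 / 111132 × 3600 = -2.184″.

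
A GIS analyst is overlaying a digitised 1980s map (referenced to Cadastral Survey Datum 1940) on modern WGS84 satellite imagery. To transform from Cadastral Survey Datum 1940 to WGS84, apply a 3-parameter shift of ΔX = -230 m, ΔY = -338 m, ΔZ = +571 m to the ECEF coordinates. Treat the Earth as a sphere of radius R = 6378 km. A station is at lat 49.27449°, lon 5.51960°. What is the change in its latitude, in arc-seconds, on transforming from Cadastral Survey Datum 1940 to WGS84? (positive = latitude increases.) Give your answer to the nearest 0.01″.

Δφ = 18.46″

sin φ = 0.757844, cos φ = 0.652436, sin λ = 0.096186, cos λ = 0.995363.
North component: ΔN = −sin φ cos λ·ΔX − sin φ sin λ·ΔY + cos φ·ΔZ = −(0.757844)(0.995363)(-230) − (0.757844)(0.096186)(-338) + (0.652436)(571) = 570.68 m.
1° of latitude spans πR/180 = 111317 m, so Δφ = 570.68 / 111317 × 3600 = 18.456″.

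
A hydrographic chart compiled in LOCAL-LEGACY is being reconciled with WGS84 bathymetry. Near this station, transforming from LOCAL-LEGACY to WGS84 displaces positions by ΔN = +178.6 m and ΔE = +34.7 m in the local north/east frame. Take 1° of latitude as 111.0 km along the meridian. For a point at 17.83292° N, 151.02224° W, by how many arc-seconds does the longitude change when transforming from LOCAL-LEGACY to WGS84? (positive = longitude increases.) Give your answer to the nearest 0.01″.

At latitude 17.83292°, cos φ = 0.951954.
1° of longitude at this latitude = 111.0 × cos φ = 105.67 km, so Δλ = 34.7 / 105666.8 = 0.0003284° = 1.182″.

Δλ = 1.18″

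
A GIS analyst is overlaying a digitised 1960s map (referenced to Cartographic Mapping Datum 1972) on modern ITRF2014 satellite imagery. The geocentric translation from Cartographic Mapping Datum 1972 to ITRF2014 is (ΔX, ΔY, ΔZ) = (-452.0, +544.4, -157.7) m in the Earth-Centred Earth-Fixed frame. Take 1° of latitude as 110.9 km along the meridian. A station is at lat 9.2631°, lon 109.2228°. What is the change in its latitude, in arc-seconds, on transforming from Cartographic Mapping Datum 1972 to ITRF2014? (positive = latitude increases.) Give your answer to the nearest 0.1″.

Δφ = -8.5″

sin φ = 0.160968, cos φ = 0.986960, sin λ = 0.944245, cos λ = -0.329242.
North component: ΔN = −sin φ cos λ·ΔX − sin φ sin λ·ΔY + cos φ·ΔZ = −(0.160968)(-0.329242)(-452.0) − (0.160968)(0.944245)(544.4) + (0.986960)(-157.7) = -262.34 m.
1° of latitude spans 110900 m, so Δφ = -262.34 / 110900 × 3600 = -8.516″.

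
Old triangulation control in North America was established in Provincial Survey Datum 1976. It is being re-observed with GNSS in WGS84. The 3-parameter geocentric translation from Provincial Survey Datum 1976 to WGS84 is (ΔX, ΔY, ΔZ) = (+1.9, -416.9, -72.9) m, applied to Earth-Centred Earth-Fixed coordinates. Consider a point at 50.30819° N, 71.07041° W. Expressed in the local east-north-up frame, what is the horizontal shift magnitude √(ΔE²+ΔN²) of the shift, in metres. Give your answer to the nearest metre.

375 m

At φ = 50.30819°, λ = -71.07041°: sin φ = 0.769491, cos φ = 0.638658, sin λ = -0.945918, cos λ = 0.324406.
ΔE = −sin λ·ΔX + cos λ·ΔY = −(-0.945918)·(1.9) + (0.324406)·(-416.9) = -133.45 m.
ΔN = −sin φ cos λ·ΔX − sin φ sin λ·ΔY + cos φ·ΔZ = −(0.769491)(0.324406)(1.9) − (0.769491)(-0.945918)(-416.9) + (0.638658)(-72.9) = -350.48 m.
Horizontal magnitude = √(ΔE² + ΔN²) = √((-133.45)² + (-350.48)²) = 375.03 m.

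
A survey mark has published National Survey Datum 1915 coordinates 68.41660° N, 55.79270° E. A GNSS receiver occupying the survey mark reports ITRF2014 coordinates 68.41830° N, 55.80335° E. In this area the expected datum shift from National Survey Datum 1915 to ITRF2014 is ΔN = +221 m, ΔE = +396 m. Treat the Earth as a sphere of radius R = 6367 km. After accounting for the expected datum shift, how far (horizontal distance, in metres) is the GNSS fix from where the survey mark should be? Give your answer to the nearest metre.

51 m

Observed coordinate differences: Δφ = +0.00170°, Δλ = +0.01065°.
Converting to metres (1° lat = 111125 m, cos φ = 0.367855): observed ΔN = 188.9 m, observed ΔE = 435.4 m.
Subtracting the expected shift leaves a residual of 188.9 − (221) = -32.1 m north and 435.4 − (396) = 39.4 m east.
Residual distance = √((-32.1)² + 39.4²) = 50.8 m.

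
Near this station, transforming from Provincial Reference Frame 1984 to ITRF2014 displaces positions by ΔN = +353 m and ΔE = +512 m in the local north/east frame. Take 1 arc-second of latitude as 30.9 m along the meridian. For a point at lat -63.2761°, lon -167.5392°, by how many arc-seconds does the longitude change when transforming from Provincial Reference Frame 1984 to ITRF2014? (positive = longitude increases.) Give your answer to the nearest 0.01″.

At latitude -63.2761°, cos φ = 0.449692.
1″ of longitude at this latitude = 30.90 × cos φ = 13.8955 m, so Δλ = 512.0 / 13.8955 = 36.847″.

Δλ = 36.85″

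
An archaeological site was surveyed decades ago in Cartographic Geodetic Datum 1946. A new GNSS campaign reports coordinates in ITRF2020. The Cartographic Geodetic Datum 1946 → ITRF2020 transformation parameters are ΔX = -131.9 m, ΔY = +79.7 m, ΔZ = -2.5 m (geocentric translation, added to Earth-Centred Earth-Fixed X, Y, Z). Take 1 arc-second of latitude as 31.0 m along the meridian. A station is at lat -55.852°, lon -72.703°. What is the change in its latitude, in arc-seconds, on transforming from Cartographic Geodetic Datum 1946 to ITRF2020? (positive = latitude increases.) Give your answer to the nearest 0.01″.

Δφ = -3.12″

sin φ = -0.827590, cos φ = 0.561333, sin λ = -0.954776, cos λ = 0.297325.
North component: ΔN = −sin φ cos λ·ΔX − sin φ sin λ·ΔY + cos φ·ΔZ = −(-0.827590)(0.297325)(-131.9) − (-0.827590)(-0.954776)(79.7) + (0.561333)(-2.5) = -96.84 m.
1° of latitude spans 3600 × 31.00 = 111600 m, so Δφ = -96.84 / 111600 × 3600 = -3.124″.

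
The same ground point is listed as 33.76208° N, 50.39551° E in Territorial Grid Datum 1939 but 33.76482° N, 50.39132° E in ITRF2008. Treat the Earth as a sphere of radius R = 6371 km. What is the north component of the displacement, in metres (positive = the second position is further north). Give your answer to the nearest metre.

ΔN = 305 m

Δφ = 33.76482° − 33.76208° = +0.00274°; Δλ = 50.39132° − 50.39551° = -0.00419°.
1° along a meridian = πR/180 = 111195 m.
ΔN = Δφ × 111195 = 304.7 m; ΔE = Δλ × 111195 × cos(33.76208°) = -0.00419 × 111195 × 0.831352 = -387.3 m.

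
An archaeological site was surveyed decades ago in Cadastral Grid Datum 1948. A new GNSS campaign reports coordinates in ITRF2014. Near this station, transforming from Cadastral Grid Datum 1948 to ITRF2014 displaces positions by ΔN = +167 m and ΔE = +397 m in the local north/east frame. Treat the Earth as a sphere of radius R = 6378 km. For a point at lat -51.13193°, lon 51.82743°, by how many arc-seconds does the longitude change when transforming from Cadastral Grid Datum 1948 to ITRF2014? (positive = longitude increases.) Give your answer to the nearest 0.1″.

Δλ = 20.5″

At latitude -51.13193°, cos φ = 0.627529.
One radian of longitude at latitude φ spans R cos φ, so Δλ = ΔE / (R cos φ) = 397.0 / (6378000 × 0.627529) = 9.9191e-05 rad = 20.460″.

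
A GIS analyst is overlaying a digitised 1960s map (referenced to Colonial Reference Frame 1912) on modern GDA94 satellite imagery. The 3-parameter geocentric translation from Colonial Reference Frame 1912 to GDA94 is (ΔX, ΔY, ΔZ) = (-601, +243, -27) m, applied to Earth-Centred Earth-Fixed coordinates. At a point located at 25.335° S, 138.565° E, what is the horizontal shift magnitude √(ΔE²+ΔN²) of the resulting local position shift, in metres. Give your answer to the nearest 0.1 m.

320.5 m

At φ = -25.335°, λ = 138.565°: sin φ = -0.427910, cos φ = 0.903821, sin λ = 0.661770, cos λ = -0.749707.
ΔE = −sin λ·ΔX + cos λ·ΔY = −(0.661770)·(-601) + (-0.749707)·(243) = 215.54 m.
ΔN = −sin φ cos λ·ΔX − sin φ sin λ·ΔY + cos φ·ΔZ = −(-0.427910)(-0.749707)(-601) − (-0.427910)(0.661770)(243) + (0.903821)(-27) = 237.21 m.
Horizontal magnitude = √(ΔE² + ΔN²) = √(215.54² + 237.21²) = 320.52 m.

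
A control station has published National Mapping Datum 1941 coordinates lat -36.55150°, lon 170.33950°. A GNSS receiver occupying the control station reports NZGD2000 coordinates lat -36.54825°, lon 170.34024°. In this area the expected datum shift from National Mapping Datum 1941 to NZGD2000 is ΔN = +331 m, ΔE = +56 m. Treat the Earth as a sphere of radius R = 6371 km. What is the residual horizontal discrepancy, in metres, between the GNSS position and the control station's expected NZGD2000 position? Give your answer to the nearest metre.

Observed coordinate differences: Δφ = +0.00325°, Δλ = +0.00074°.
Converting to metres (1° lat = 111195 m, cos φ = 0.803322): observed ΔN = 361.4 m, observed ΔE = 66.1 m.
Subtracting the expected shift leaves a residual of 361.4 − (331) = 30.4 m north and 66.1 − (56) = 10.1 m east.
Residual distance = √(30.4² + 10.1²) = 32.0 m.

32 m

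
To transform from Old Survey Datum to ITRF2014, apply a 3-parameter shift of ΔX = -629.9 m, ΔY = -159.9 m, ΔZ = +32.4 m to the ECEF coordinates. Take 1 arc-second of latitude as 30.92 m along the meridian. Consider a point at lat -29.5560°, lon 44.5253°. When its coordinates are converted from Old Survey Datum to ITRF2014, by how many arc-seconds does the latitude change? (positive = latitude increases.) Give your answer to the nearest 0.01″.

sin φ = -0.493274, cos φ = 0.869874, sin λ = 0.701224, cos λ = 0.712941.
North component: ΔN = −sin φ cos λ·ΔX − sin φ sin λ·ΔY + cos φ·ΔZ = −(-0.493274)(0.712941)(-629.9) − (-0.493274)(0.701224)(-159.9) + (0.869874)(32.4) = -248.65 m.
1° of latitude spans 3600 × 30.92 = 111312 m, so Δφ = -248.65 / 111312 × 3600 = -8.042″.

Δφ = -8.04″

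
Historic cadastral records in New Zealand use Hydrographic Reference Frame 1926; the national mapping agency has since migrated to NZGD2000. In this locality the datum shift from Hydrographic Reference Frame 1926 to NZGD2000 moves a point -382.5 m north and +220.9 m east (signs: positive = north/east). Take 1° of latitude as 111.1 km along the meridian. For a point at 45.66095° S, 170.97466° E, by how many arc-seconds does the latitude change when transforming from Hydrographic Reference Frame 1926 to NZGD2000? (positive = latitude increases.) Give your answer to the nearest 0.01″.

Δφ = -12.39″

1° of latitude = 111.1 km, so Δφ = -382.5 / 111100 = -0.0034428° = -12.394″.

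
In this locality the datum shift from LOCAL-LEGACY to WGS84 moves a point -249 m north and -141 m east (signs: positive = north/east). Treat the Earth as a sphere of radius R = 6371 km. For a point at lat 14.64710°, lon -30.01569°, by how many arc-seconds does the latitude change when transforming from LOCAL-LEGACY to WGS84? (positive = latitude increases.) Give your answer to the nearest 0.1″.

Δφ = -8.1″

On a sphere of radius R, 1 rad of latitude = R, so Δφ = ΔN / R = -249.0 / 6371000 = -3.9083e-05 rad = -8.062″.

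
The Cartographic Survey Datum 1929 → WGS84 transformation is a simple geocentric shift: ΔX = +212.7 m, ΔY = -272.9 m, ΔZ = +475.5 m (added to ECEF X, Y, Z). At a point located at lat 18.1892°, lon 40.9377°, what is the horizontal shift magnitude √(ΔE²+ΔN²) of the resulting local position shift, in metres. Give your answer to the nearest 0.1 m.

At φ = 18.1892°, λ = 40.9377°: sin φ = 0.312156, cos φ = 0.950031, sin λ = 0.655238, cos λ = 0.755422.
ΔE = −sin λ·ΔX + cos λ·ΔY = −(0.655238)·(212.7) + (0.755422)·(-272.9) = -345.52 m.
ΔN = −sin φ cos λ·ΔX − sin φ sin λ·ΔY + cos φ·ΔZ = −(0.312156)(0.755422)(212.7) − (0.312156)(0.655238)(-272.9) + (0.950031)(475.5) = 457.40 m.
Horizontal magnitude = √(ΔE² + ΔN²) = √((-345.52)² + 457.40²) = 573.24 m.

573.2 m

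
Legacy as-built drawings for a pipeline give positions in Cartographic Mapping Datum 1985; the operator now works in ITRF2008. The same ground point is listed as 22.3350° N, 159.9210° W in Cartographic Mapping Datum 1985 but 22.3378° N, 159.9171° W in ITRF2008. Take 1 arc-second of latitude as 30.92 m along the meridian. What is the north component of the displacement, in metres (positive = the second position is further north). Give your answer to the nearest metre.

Δφ = 22.3378° − 22.3350° = +0.0028°; Δλ = -159.9171° − -159.9210° = +0.0039°.
1° of latitude = 3600 × 30.92 = 111312 m.
ΔN = Δφ × 111312 = 311.7 m; ΔE = Δλ × 111312 × cos(22.3350°) = +0.0039 × 111312 × 0.924978 = 401.5 m.

ΔN = 312 m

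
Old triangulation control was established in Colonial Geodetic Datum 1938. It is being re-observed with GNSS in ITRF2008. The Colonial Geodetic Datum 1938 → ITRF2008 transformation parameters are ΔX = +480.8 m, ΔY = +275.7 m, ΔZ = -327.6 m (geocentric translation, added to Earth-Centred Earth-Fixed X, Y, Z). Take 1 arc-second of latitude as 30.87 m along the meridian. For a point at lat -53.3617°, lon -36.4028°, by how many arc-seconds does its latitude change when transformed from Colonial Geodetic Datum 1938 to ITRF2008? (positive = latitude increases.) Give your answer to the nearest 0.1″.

sin φ = -0.802419, cos φ = 0.596761, sin λ = -0.593458, cos λ = 0.804865.
North component: ΔN = −sin φ cos λ·ΔX − sin φ sin λ·ΔY + cos φ·ΔZ = −(-0.802419)(0.804865)(480.8) − (-0.802419)(-0.593458)(275.7) + (0.596761)(-327.6) = -16.27 m.
1° of latitude spans 3600 × 30.87 = 111132 m, so Δφ = -16.27 / 111132 × 3600 = -0.527″.

Δφ = -0.5″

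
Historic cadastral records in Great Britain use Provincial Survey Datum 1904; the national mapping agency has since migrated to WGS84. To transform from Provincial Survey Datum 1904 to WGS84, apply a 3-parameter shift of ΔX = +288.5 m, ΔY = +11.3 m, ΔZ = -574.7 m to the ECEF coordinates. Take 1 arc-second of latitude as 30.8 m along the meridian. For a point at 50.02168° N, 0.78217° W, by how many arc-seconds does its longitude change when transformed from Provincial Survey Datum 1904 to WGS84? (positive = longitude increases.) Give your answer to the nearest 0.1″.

Δλ = 0.8″

sin φ = 0.766288, cos φ = 0.642498, sin λ = -0.013651, cos λ = 0.999907.
East component: ΔE = −sin λ·ΔX + cos λ·ΔY = −(-0.013651)(288.5) + (0.999907)(11.3) = 15.24 m.
1° of latitude spans 3600 × 30.80 = 110880 m; at latitude φ, 1° of longitude spans that × cos φ = 71240.1 m, so Δλ = 15.24 / 71240.1 × 3600 = 0.770″.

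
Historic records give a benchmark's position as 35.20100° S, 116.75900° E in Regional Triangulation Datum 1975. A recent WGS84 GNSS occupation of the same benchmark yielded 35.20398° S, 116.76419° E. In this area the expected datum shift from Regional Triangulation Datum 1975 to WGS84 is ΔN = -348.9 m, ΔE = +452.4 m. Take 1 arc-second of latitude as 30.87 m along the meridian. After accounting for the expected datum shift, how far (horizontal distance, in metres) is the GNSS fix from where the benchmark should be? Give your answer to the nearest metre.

26 m

Observed coordinate differences: Δφ = -0.00298°, Δλ = +0.00519°.
Converting to metres (1° lat = 111132 m, cos φ = 0.817135): observed ΔN = -331.2 m, observed ΔE = 471.3 m.
Subtracting the expected shift leaves a residual of -331.2 − (-348.9) = 17.7 m north and 471.3 − (452.4) = 18.9 m east.
Residual distance = √(17.7² + 18.9²) = 25.9 m.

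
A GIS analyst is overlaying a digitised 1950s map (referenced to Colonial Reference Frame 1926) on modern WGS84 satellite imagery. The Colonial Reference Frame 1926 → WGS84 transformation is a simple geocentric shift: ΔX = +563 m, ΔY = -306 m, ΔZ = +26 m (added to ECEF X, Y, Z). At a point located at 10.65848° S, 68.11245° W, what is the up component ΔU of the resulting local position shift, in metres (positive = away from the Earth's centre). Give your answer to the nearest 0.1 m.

At φ = -10.65848°, λ = -68.11245°: sin φ = -0.184955, cos φ = 0.982747, sin λ = -0.927917, cos λ = 0.372786.
ΔU = cos φ cos λ·ΔX + cos φ sin λ·ΔY + sin φ·ΔZ = (0.982747)(0.372786)(563) + (0.982747)(-0.927917)(-306) + (-0.184955)(26) = 480.49 m.

ΔU = 480.5 m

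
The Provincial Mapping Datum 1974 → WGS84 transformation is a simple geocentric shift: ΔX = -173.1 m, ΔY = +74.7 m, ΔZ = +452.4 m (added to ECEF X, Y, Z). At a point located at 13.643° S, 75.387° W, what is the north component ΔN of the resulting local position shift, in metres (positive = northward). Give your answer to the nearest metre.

ΔN = 412 m

The local north axis is (−sin φ cos λ, −sin φ sin λ, cos φ), giving ΔN = -10.301 − 17.050 + 439.635 = 412.28 m.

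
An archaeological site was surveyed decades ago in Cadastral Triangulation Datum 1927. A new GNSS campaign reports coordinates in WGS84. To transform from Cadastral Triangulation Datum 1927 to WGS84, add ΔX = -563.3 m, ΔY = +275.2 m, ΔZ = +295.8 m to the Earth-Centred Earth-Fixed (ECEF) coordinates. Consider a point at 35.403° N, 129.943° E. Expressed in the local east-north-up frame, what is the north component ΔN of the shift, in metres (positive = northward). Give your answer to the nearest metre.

At φ = 35.403°, λ = 129.943°: sin φ = 0.579324, cos φ = 0.815097, sin λ = 0.766684, cos λ = -0.642025.
ΔN = −sin φ cos λ·ΔX − sin φ sin λ·ΔY + cos φ·ΔZ = −(0.579324)(-0.642025)(-563.3) − (0.579324)(0.766684)(275.2) + (0.815097)(295.8) = -90.64 m.

ΔN = -91 m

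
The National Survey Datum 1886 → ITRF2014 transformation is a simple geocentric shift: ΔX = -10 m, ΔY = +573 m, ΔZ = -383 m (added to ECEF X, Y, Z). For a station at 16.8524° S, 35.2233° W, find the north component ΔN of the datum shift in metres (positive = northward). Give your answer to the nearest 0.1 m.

At φ = -16.8524°, λ = -35.2233°: sin φ = -0.289907, cos φ = 0.957055, sin λ = -0.576765, cos λ = 0.816910.
ΔN = −sin φ cos λ·ΔX − sin φ sin λ·ΔY + cos φ·ΔZ = −(-0.289907)(0.816910)(-10) − (-0.289907)(-0.576765)(573) + (0.957055)(-383) = -464.73 m.

ΔN = -464.7 m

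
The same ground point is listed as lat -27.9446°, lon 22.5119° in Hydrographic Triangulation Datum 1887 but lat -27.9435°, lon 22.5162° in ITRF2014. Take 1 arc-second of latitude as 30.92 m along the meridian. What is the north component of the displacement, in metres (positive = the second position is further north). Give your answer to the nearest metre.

Δφ = -27.9435° − -27.9446° = +0.0011°; Δλ = 22.5162° − 22.5119° = +0.0043°.
1° of latitude = 3600 × 30.92 = 111312 m.
ΔN = Δφ × 111312 = 122.4 m; ΔE = Δλ × 111312 × cos(-27.9446°) = +0.0043 × 111312 × 0.883401 = 422.8 m.

ΔN = 122 m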